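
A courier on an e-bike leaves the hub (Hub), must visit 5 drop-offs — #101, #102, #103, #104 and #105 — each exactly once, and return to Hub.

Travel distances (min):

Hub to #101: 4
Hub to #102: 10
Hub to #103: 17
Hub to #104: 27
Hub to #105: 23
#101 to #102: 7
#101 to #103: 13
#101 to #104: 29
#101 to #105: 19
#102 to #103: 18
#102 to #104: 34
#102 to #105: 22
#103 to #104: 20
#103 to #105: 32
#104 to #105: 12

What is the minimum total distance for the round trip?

Hub-#101-#102-#103-#104-#105-Hub: 4+7+18+20+12+23 = 84
Hub-#101-#102-#103-#105-#104-Hub: 4+7+18+32+12+27 = 100
Hub-#101-#102-#104-#103-#105-Hub: 4+7+34+20+32+23 = 120
Hub-#101-#102-#104-#105-#103-Hub: 4+7+34+12+32+17 = 106
Hub-#101-#102-#105-#103-#104-Hub: 4+7+22+32+20+27 = 112
Hub-#101-#102-#105-#104-#103-Hub: 4+7+22+12+20+17 = 82
Hub-#101-#103-#102-#104-#105-Hub: 4+13+18+34+12+23 = 104
Hub-#101-#103-#102-#105-#104-Hub: 4+13+18+22+12+27 = 96
Hub-#101-#103-#104-#102-#105-Hub: 4+13+20+34+22+23 = 116
Hub-#101-#103-#104-#105-#102-Hub: 4+13+20+12+22+10 = 81
Hub-#101-#103-#105-#102-#104-Hub: 4+13+32+22+34+27 = 132
Hub-#101-#103-#105-#104-#102-Hub: 4+13+32+12+34+10 = 105
Hub-#101-#104-#102-#103-#105-Hub: 4+29+34+18+32+23 = 140
Hub-#101-#104-#102-#105-#103-Hub: 4+29+34+22+32+17 = 138
… (46 more)
The minimum is 81.
One optimal route: Hub → #101 → #103 → #104 → #105 → #102 → Hub (or its reverse).

Shortest round trip = 81 min.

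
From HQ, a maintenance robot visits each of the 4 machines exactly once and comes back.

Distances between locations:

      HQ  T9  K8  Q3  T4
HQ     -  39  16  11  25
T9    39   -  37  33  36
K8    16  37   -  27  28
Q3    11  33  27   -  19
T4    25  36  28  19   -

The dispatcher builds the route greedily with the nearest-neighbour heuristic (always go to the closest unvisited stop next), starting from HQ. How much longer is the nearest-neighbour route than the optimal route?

From HQ: Q3=11, K8=16, T4=25, T9=39 → choose Q3 (11).
From Q3: T4=19, K8=27, T9=33 → choose T4 (19).
From T4: K8=28, T9=36 → choose K8 (28).
From K8: T9=37 → choose T9 (37).
NN route HQ → Q3 → T4 → K8 → T9 → HQ costs 134.
Optimal: HQ → K8 → T9 → T4 → Q3 → HQ costs 119 (by enumerating all 12 distinct tours).
Excess = 134 − 119 = 15.

Excess over optimum: 15.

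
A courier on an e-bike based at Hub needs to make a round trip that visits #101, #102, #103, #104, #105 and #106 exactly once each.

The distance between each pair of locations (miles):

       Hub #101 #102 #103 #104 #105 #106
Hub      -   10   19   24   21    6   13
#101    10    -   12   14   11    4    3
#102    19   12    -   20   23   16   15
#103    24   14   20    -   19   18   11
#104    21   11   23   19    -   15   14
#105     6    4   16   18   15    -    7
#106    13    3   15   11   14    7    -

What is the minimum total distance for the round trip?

85 miles — the shortest possible round trip.

Hub → #101 → #102 → #103 → #104 → #105 → #106 → Hub: 10+12+20+19+15+7+13 = 96
Hub → #101 → #102 → #103 → #104 → #106 → #105 → Hub: 10+12+20+19+14+7+6 = 88
Hub → #101 → #102 → #103 → #105 → #104 → #106 → Hub: 10+12+20+18+15+14+13 = 102
Hub → #101 → #102 → #103 → #105 → #106 → #104 → Hub: 10+12+20+18+7+14+21 = 102
Hub → #101 → #102 → #103 → #106 → #104 → #105 → Hub: 10+12+20+11+14+15+6 = 88
Hub → #101 → #102 → #103 → #106 → #105 → #104 → Hub: 10+12+20+11+7+15+21 = 96
Hub → #101 → #102 → #104 → #103 → #105 → #106 → Hub: 10+12+23+19+18+7+13 = 102
Hub → #101 → #102 → #104 → #103 → #106 → #105 → Hub: 10+12+23+19+11+7+6 = 88
… (352 more)
Hub → #102 → #101 → #104 → #103 → #106 → #105 → Hub: 19+12+11+19+11+7+6 = 85  ← best
The minimum is 85.
One optimal route: Hub → #102 → #101 → #104 → #103 → #106 → #105 → Hub (or its reverse).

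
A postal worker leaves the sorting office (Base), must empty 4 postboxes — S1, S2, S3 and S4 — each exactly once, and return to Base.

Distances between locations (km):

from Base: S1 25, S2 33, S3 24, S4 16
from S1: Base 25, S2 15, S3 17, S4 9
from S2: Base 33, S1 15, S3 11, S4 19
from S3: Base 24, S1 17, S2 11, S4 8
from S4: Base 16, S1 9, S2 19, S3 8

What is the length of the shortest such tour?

75 km — the shortest possible round trip.

With 4 stops there are 4!/2 = 12 distinct round trips (a route and its reverse cost the same).
Base-S1-S2-S3-S4-Base: 25+15+11+8+16 = 75
Base-S1-S2-S4-S3-Base: 25+15+19+8+24 = 91
Base-S1-S3-S2-S4-Base: 25+17+11+19+16 = 88
Base-S1-S3-S4-S2-Base: 25+17+8+19+33 = 102
Base-S1-S4-S2-S3-Base: 25+9+19+11+24 = 88
Base-S1-S4-S3-S2-Base: 25+9+8+11+33 = 86
Base-S2-S1-S3-S4-Base: 33+15+17+8+16 = 89
Base-S2-S1-S4-S3-Base: 33+15+9+8+24 = 89
Base-S2-S3-S1-S4-Base: 33+11+17+9+16 = 86
Base-S2-S4-S1-S3-Base: 33+19+9+17+24 = 102
Base-S3-S1-S2-S4-Base: 24+17+15+19+16 = 91
Base-S3-S2-S1-S4-Base: 24+11+15+9+16 = 75
The minimum is 75.
One optimal route: Base → S1 → S2 → S3 → S4 → Base (or its reverse).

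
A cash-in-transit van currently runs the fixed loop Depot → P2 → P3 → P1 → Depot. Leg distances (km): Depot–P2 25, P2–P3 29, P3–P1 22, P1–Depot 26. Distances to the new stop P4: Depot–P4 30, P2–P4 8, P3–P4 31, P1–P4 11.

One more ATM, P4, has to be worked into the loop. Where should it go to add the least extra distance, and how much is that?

Minimum extra distance: 10 km, inserting P4 between P2 and P3.

Insertion cost between consecutive stops i–j is d(i,P4) + d(P4,j) − d(i,j):
  between Depot and P2: 30 + 8 − 25 = 13
  between P2 and P3: 8 + 31 − 29 = 10
  between P3 and P1: 31 + 11 − 22 = 20
  between P1 and Depot: 11 + 30 − 26 = 15
Cheapest insertion is between P2 and P3, adding 10.
New total = 102 + 10 = 112.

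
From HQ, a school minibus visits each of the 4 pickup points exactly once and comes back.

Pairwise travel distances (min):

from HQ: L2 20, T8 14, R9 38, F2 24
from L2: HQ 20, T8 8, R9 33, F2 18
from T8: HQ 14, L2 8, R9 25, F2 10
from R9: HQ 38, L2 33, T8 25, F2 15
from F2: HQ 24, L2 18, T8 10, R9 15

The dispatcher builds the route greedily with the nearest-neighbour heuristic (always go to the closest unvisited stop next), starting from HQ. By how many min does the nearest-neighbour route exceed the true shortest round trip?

From HQ: T8=14, L2=20, F2=24, R9=38 → choose T8 (14).
From T8: L2=8, F2=10, R9=25 → choose L2 (8).
From L2: F2=18, R9=33 → choose F2 (18).
From F2: R9=15 → choose R9 (15).
NN route HQ → T8 → L2 → F2 → R9 → HQ costs 93.
Optimal: HQ → L2 → T8 → F2 → R9 → HQ costs 91 (by enumerating all 12 distinct tours).
Excess = 93 − 91 = 2.

Excess over optimum: 2 min.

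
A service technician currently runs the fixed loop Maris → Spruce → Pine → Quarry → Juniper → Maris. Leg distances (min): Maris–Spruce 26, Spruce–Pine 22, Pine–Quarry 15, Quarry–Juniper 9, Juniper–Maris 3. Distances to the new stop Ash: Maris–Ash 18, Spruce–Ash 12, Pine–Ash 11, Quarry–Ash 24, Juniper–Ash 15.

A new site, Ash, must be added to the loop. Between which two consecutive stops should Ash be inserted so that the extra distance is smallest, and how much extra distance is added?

Insertion cost between consecutive stops i–j is d(i,Ash) + d(Ash,j) − d(i,j):
  between Maris and Spruce: 18 + 12 − 26 = 4
  between Spruce and Pine: 12 + 11 − 22 = 1
  between Pine and Quarry: 11 + 24 − 15 = 20
  between Quarry and Juniper: 24 + 15 − 9 = 30
  between Juniper and Maris: 15 + 18 − 3 = 30
Cheapest insertion is between Spruce and Pine, adding 1.
New total = 75 + 1 = 76.

+1 min — insert Ash between Spruce and Pine.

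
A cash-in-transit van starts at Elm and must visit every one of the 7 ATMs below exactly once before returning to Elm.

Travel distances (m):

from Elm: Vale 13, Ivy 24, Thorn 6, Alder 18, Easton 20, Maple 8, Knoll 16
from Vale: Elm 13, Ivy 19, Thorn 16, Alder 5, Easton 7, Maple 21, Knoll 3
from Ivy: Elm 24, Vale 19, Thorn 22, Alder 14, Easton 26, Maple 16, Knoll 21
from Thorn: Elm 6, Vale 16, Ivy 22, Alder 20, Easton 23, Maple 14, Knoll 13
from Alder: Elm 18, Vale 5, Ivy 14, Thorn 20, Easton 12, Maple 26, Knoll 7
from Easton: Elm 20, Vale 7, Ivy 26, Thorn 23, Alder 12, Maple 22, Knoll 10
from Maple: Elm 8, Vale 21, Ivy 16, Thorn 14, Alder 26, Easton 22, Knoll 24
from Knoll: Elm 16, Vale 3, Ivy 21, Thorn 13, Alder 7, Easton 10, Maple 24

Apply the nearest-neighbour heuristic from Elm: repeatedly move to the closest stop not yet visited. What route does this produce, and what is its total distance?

Elm → [Thorn:6 / Maple:8 / Vale:13 / Knoll:16 / Alder:18 / Easton:20 / Ivy:24] → Thorn (6)
Thorn → [Knoll:13 / Maple:14 / Vale:16 / Alder:20 / Ivy:22 / Easton:23] → Knoll (13)
Knoll → [Vale:3 / Alder:7 / Easton:10 / Ivy:21 / Maple:24] → Vale (3)
Vale → [Alder:5 / Easton:7 / Ivy:19 / Maple:21] → Alder (5)
Alder → [Easton:12 / Ivy:14 / Maple:26] → Easton (12)
Easton → [Maple:22 / Ivy:26] → Maple (22)
Maple → [Ivy:16] → Ivy (16)
Return Ivy→Elm: 24.
Total = 6 + 13 + 3 + 5 + 12 + 22 + 16 + 24 = 101.

101 m along Elm → Thorn → Knoll → Vale → Alder → Easton → Maple → Ivy → Elm.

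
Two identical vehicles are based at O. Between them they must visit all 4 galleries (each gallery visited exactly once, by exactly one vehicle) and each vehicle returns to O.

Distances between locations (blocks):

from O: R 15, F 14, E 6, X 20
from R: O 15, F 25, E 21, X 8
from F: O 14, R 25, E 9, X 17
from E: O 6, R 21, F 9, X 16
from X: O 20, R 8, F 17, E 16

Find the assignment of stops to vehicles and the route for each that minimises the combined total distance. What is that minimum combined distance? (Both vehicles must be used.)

There are 2^3 − 1 = 7 ways to divide the 4 stops into two non-empty groups. For each, the best each vehicle can do is its own shortest tour through its group:
  {R} + {F, E, X}: 30 + 52 = 82
  {F} + {R, E, X}: 28 + 45 = 73
  {R, F} + {E, X}: 54 + 42 = 96
  {E} + {R, F, X}: 12 + 54 = 66
  {R, E} + {F, X}: 42 + 51 = 93
  {F, E} + {R, X}: 29 + 43 = 72
  … (7 splits in total)
Best: vehicle 1 O → E → O = 12; vehicle 2 O → R → X → F → O = 54; combined 66.

Minimum combined distance: 66 blocks.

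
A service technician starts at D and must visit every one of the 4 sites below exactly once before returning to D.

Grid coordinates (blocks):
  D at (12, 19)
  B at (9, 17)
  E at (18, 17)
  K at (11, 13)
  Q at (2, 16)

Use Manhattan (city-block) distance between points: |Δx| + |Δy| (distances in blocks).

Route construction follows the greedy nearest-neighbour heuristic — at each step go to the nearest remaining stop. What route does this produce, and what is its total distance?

52 blocks along D → B → K → E → Q → D.

D → [B:5 / K:7 / E:8 / Q:13] → B (5)
B → [K:6 / Q:8 / E:9] → K (6)
K → [E:11 / Q:12] → E (11)
E → [Q:17] → Q (17)
Return Q→D: 13.
Total = 5 + 6 + 11 + 17 + 13 = 52.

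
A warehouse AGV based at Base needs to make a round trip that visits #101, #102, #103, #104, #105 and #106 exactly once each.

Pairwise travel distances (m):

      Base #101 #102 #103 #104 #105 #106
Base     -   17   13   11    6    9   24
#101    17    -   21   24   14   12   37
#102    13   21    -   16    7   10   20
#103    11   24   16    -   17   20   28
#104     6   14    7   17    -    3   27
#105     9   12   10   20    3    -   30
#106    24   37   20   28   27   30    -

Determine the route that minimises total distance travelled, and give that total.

There are 360 distinct closed tours to check (reversals are equivalent).
Base → #101 → #102 → #103 → #104 → #105 → #106 → Base: 17+21+16+17+3+30+24 = 128
Base → #101 → #102 → #103 → #104 → #106 → #105 → Base: 17+21+16+17+27+30+9 = 137
Base → #101 → #102 → #103 → #105 → #104 → #106 → Base: 17+21+16+20+3+27+24 = 128
Base → #101 → #102 → #103 → #105 → #106 → #104 → Base: 17+21+16+20+30+27+6 = 137
Base → #101 → #102 → #103 → #106 → #104 → #105 → Base: 17+21+16+28+27+3+9 = 121
Base → #101 → #102 → #103 → #106 → #105 → #104 → Base: 17+21+16+28+30+3+6 = 121
Base → #101 → #102 → #104 → #103 → #105 → #106 → Base: 17+21+7+17+20+30+24 = 136
Base → #101 → #102 → #104 → #103 → #106 → #105 → Base: 17+21+7+17+28+30+9 = 129
… (352 more)
Base → #101 → #105 → #104 → #102 → #106 → #103 → Base: 17+12+3+7+20+28+11 = 98  ← best
The minimum is 98.
One optimal route: Base → #101 → #105 → #104 → #102 → #106 → #103 → Base (or its reverse).

Minimum total distance: 98 m.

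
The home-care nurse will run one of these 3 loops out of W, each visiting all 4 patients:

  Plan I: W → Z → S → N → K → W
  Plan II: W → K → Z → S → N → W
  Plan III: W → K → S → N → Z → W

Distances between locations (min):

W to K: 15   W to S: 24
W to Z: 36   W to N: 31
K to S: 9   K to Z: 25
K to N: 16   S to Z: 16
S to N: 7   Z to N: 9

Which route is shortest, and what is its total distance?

Plan I: 36 + 16 + 7 + 16 + 15 = 90
Plan II: 15 + 25 + 16 + 7 + 31 = 94
Plan III: 15 + 9 + 7 + 9 + 36 = 76

76 min — Plan III is the shortest.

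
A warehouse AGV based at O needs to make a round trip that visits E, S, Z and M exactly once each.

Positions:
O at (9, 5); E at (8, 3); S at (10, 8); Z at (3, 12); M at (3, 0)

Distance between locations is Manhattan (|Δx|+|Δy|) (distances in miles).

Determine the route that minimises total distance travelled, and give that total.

There are 12 distinct closed tours to check (reversals are equivalent).
O - E - S - Z - M - O: 3+7+11+12+11 = 44
O - E - S - M - Z - O: 3+7+15+12+13 = 50
O - E - Z - S - M - O: 3+14+11+15+11 = 54
O - E - Z - M - S - O: 3+14+12+15+4 = 48
O - E - M - S - Z - O: 3+8+15+11+13 = 50
O - E - M - Z - S - O: 3+8+12+11+4 = 38
O - S - E - Z - M - O: 4+7+14+12+11 = 48
O - S - E - M - Z - O: 4+7+8+12+13 = 44
O - S - Z - E - M - O: 4+11+14+8+11 = 48
O - S - M - E - Z - O: 4+15+8+14+13 = 54
O - Z - E - S - M - O: 13+14+7+15+11 = 60
O - Z - S - E - M - O: 13+11+7+8+11 = 50
The minimum is 38.
One optimal route: O → E → M → Z → S → O (or its reverse).

Shortest round trip = 38 miles.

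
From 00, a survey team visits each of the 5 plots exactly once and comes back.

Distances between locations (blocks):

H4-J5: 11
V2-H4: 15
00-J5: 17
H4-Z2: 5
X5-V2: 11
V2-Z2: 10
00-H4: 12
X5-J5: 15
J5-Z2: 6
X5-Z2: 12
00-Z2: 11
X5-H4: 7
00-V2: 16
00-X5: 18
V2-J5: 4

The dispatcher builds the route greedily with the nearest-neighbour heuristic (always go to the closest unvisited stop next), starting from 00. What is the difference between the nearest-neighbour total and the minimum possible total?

From 00: Z2=11, H4=12, V2=16, J5=17, X5=18 → choose Z2 (11).
From Z2: H4=5, J5=6, V2=10, X5=12 → choose H4 (5).
From H4: X5=7, J5=11, V2=15 → choose X5 (7).
From X5: V2=11, J5=15 → choose V2 (11).
From V2: J5=4 → choose J5 (4).
NN route 00 → Z2 → H4 → X5 → V2 → J5 → 00 costs 55.
Optimal: 00 → H4 → X5 → V2 → J5 → Z2 → 00 costs 51 (by enumerating all 60 distinct tours).
Excess = 55 − 51 = 4.

The nearest-neighbour route is 4 blocks longer than optimal.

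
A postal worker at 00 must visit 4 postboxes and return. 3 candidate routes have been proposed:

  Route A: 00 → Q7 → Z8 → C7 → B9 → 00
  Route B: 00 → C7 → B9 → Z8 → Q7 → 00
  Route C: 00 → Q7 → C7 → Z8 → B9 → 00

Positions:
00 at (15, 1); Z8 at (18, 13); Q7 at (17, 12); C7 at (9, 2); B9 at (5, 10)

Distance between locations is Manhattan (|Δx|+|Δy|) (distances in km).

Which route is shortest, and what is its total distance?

Shortest is Route B, total 50 km.

Route A: 13 + 2 + 20 + 12 + 19 = 66
Route B: 7 + 12 + 16 + 2 + 13 = 50
Route C: 13 + 18 + 20 + 16 + 19 = 86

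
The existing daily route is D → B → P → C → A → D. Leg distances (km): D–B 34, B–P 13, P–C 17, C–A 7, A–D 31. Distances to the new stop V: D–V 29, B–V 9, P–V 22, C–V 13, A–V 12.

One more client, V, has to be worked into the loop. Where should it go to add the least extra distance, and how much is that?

Insertion cost between consecutive stops i–j is d(i,V) + d(V,j) − d(i,j):
  between D and B: 29 + 9 − 34 = 4
  between B and P: 9 + 22 − 13 = 18
  between P and C: 22 + 13 − 17 = 18
  between C and A: 13 + 12 − 7 = 18
  between A and D: 12 + 29 − 31 = 10
Cheapest insertion is between D and B, adding 4.
New total = 102 + 4 = 106.

Minimum extra distance: 4 km, inserting V between D and B.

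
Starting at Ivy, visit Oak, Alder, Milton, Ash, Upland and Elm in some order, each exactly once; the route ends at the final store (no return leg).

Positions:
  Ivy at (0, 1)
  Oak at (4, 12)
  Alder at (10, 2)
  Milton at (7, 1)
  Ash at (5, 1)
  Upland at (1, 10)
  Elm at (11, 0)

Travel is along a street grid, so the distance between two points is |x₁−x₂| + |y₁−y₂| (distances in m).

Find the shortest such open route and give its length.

36 m — the minimum one-way total.

There are 6! = 720 possible orderings.
Ivy→Oak→Alder→Milton→Ash→Upland→Elm: 15+16+4+2+13+20 = 70
Ivy→Oak→Alder→Milton→Ash→Elm→Upland: 15+16+4+2+7+20 = 64
Ivy→Oak→Alder→Milton→Upland→Ash→Elm: 15+16+4+15+13+7 = 70
Ivy→Oak→Alder→Milton→Upland→Elm→Ash: 15+16+4+15+20+7 = 77
Ivy→Oak→Alder→Milton→Elm→Ash→Upland: 15+16+4+5+7+13 = 60
Ivy→Oak→Alder→Milton→Elm→Upland→Ash: 15+16+4+5+20+13 = 73
Ivy→Oak→Alder→Ash→Milton→Upland→Elm: 15+16+6+2+15+20 = 74
Ivy→Oak→Alder→Ash→Milton→Elm→Upland: 15+16+6+2+5+20 = 64
… (712 more)
Ivy→Ash→Milton→Elm→Alder→Oak→Upland: 5+2+5+3+16+5 = 36  ← best
The minimum is 36.
One shortest path: Ivy → Ash → Milton → Elm → Alder → Oak → Upland.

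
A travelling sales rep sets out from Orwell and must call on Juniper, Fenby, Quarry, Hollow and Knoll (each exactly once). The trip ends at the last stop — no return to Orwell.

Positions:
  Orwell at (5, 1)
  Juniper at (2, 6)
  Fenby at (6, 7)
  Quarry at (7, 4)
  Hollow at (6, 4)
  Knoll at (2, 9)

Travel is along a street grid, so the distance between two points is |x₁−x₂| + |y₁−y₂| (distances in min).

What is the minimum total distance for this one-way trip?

Shortest open route: 17 min.

There are 5! = 120 possible orderings.
Orwell→Juniper→Fenby→Quarry→Hollow→Knoll: 8+5+4+1+9 = 27
Orwell→Juniper→Fenby→Quarry→Knoll→Hollow: 8+5+4+10+9 = 36
Orwell→Juniper→Fenby→Hollow→Quarry→Knoll: 8+5+3+1+10 = 27
Orwell→Juniper→Fenby→Hollow→Knoll→Quarry: 8+5+3+9+10 = 35
Orwell→Juniper→Fenby→Knoll→Quarry→Hollow: 8+5+6+10+1 = 30
Orwell→Juniper→Fenby→Knoll→Hollow→Quarry: 8+5+6+9+1 = 29
Orwell→Juniper→Quarry→Fenby→Hollow→Knoll: 8+7+4+3+9 = 31
Orwell→Juniper→Quarry→Fenby→Knoll→Hollow: 8+7+4+6+9 = 34
Orwell→Juniper→Quarry→Hollow→Fenby→Knoll: 8+7+1+3+6 = 25
Orwell→Juniper→Quarry→Hollow→Knoll→Fenby: 8+7+1+9+6 = 31
Orwell→Juniper→Quarry→Knoll→Fenby→Hollow: 8+7+10+6+3 = 34
Orwell→Juniper→Quarry→Knoll→Hollow→Fenby: 8+7+10+9+3 = 37
Orwell→Juniper→Hollow→Fenby→Quarry→Knoll: 8+6+3+4+10 = 31
Orwell→Juniper→Hollow→Fenby→Knoll→Quarry: 8+6+3+6+10 = 33
… (106 more)
Orwell→Quarry→Hollow→Fenby→Juniper→Knoll: 5+1+3+5+3 = 17  ← best
The minimum is 17.
One shortest path: Orwell → Quarry → Hollow → Fenby → Juniper → Knoll.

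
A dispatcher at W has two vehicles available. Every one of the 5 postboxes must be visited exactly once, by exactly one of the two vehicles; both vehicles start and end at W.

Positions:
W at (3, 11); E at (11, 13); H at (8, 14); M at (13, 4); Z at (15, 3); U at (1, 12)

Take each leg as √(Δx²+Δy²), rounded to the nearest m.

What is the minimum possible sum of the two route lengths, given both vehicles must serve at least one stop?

Minimum combined distance: 38 m.

Try each way of splitting the stops between the two vehicles (each non-empty) and, for each split, find the best tour for each vehicle:
  {E} + {H, M, Z, U}: 16 + 36 = 52
  {H} + {E, M, Z, U}: 12 + 37 = 49
  {E, H} + {M, Z, U}: 17 + 32 = 49
  {M} + {E, H, Z, U}: 24 + 37 = 61
  {E, M} + {H, Z, U}: 29 + 36 = 65
  {H, M} + {E, Z, U}: 29 + 37 = 66
  … (15 splits in total)
  {E, H, M, Z} + {U}: 34 + 4 = 38  ← best
Best: vehicle 1 W → H → E → M → Z → W = 34; vehicle 2 W → U → W = 4; combined 38.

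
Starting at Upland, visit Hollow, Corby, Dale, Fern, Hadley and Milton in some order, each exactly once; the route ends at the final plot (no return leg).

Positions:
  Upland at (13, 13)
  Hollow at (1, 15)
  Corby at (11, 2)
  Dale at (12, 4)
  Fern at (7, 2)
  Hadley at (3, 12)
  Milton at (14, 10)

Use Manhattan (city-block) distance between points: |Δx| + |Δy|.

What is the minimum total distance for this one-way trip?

There are 6! = 720 possible orderings.
Upland - Hollow - Corby - Dale - Fern - Hadley - Milton: 14+23+3+7+14+13 = 74
Upland - Hollow - Corby - Dale - Fern - Milton - Hadley: 14+23+3+7+15+13 = 75
Upland - Hollow - Corby - Dale - Hadley - Fern - Milton: 14+23+3+17+14+15 = 86
Upland - Hollow - Corby - Dale - Hadley - Milton - Fern: 14+23+3+17+13+15 = 85
Upland - Hollow - Corby - Dale - Milton - Fern - Hadley: 14+23+3+8+15+14 = 77
Upland - Hollow - Corby - Dale - Milton - Hadley - Fern: 14+23+3+8+13+14 = 75
Upland - Hollow - Corby - Fern - Dale - Hadley - Milton: 14+23+4+7+17+13 = 78
Upland - Hollow - Corby - Fern - Dale - Milton - Hadley: 14+23+4+7+8+13 = 69
… (712 more)
Upland - Milton - Dale - Corby - Fern - Hadley - Hollow: 4+8+3+4+14+5 = 38  ← best
The minimum is 38.
One shortest path: Upland → Milton → Dale → Corby → Fern → Hadley → Hollow.

38 — the minimum one-way total.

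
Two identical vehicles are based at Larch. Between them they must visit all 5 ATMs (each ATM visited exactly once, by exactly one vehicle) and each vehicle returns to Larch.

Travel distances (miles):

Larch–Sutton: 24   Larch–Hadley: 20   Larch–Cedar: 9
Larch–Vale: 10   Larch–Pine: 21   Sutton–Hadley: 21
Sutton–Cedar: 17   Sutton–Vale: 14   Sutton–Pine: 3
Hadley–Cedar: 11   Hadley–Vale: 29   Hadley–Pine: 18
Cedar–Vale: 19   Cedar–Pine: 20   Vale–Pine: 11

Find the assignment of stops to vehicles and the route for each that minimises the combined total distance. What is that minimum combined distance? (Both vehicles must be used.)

Check every non-empty split of the stops between the two vehicles; for each half take its own optimal tour:
  {Sutton} + {Hadley, Cedar, Vale, Pine}: 48 + 59 = 107
  {Hadley} + {Sutton, Cedar, Vale, Pine}: 40 + 50 = 90
  {Sutton, Hadley} + {Cedar, Vale, Pine}: 65 + 50 = 115
  {Cedar} + {Sutton, Hadley, Vale, Pine}: 18 + 65 = 83
  {Sutton, Cedar} + {Hadley, Vale, Pine}: 50 + 59 = 109
  {Hadley, Cedar} + {Sutton, Vale, Pine}: 40 + 48 = 88
  … (15 splits in total)
Best: vehicle 1 Larch → Cedar → Larch = 18; vehicle 2 Larch → Hadley → Sutton → Pine → Vale → Larch = 65; combined 83.

83 miles — the smallest possible combined total.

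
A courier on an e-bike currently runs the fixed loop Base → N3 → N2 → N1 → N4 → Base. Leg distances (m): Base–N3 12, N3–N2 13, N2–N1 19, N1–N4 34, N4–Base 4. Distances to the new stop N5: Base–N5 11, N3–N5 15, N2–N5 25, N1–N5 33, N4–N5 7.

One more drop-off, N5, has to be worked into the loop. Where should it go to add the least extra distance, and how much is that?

Insertion cost between consecutive stops i–j is d(i,N5) + d(N5,j) − d(i,j):
  between Base and N3: 11 + 15 − 12 = 14
  between N3 and N2: 15 + 25 − 13 = 27
  between N2 and N1: 25 + 33 − 19 = 39
  between N1 and N4: 33 + 7 − 34 = 6
  between N4 and Base: 7 + 11 − 4 = 14
Cheapest insertion is between N1 and N4, adding 6.
New total = 82 + 6 = 88.

+6 m — insert N5 between N1 and N4.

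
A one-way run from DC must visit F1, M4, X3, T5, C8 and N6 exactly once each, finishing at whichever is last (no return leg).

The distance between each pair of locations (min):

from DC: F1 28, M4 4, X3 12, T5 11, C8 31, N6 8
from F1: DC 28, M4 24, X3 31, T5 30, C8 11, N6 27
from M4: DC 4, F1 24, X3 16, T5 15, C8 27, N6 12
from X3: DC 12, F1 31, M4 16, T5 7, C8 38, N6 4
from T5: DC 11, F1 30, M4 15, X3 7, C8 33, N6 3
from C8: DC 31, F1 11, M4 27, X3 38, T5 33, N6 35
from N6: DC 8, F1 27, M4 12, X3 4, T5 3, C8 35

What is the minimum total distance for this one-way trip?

68 min — the minimum one-way total.

There are 6! = 720 possible orderings.
DC - F1 - M4 - X3 - T5 - C8 - N6: 28+24+16+7+33+35 = 143
DC - F1 - M4 - X3 - T5 - N6 - C8: 28+24+16+7+3+35 = 113
DC - F1 - M4 - X3 - C8 - T5 - N6: 28+24+16+38+33+3 = 142
DC - F1 - M4 - X3 - C8 - N6 - T5: 28+24+16+38+35+3 = 144
DC - F1 - M4 - X3 - N6 - T5 - C8: 28+24+16+4+3+33 = 108
DC - F1 - M4 - X3 - N6 - C8 - T5: 28+24+16+4+35+33 = 140
DC - F1 - M4 - T5 - X3 - C8 - N6: 28+24+15+7+38+35 = 147
DC - F1 - M4 - T5 - X3 - N6 - C8: 28+24+15+7+4+35 = 113
… (712 more)
DC - M4 - X3 - T5 - N6 - F1 - C8: 4+16+7+3+27+11 = 68  ← best
The minimum is 68.
One shortest path: DC → M4 → X3 → T5 → N6 → F1 → C8.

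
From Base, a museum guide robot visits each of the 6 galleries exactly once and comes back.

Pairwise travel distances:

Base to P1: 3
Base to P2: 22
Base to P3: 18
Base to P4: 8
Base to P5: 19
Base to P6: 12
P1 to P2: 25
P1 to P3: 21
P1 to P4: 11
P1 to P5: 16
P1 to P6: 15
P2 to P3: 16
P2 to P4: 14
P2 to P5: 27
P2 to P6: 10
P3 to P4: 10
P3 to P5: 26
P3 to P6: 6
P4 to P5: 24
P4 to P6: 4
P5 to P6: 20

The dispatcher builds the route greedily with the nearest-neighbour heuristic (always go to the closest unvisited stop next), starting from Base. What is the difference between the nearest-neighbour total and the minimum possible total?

Base: P1=3, P4=8, P6=12, P3=18, P5=19, P2=22 ⇒ P1
P1: P4=11, P6=15, P5=16, P3=21, P2=25 ⇒ P4
P4: P6=4, P3=10, P2=14, P5=24 ⇒ P6
P6: P3=6, P2=10, P5=20 ⇒ P3
P3: P2=16, P5=26 ⇒ P2
P2: P5=27 ⇒ P5
NN route Base → P1 → P4 → P6 → P3 → P2 → P5 → Base costs 86.
Optimal: Base → P1 → P5 → P2 → P3 → P6 → P4 → Base costs 80 (by enumerating all 360 distinct tours).
Excess = 86 − 80 = 6.

6 longer than the optimal tour.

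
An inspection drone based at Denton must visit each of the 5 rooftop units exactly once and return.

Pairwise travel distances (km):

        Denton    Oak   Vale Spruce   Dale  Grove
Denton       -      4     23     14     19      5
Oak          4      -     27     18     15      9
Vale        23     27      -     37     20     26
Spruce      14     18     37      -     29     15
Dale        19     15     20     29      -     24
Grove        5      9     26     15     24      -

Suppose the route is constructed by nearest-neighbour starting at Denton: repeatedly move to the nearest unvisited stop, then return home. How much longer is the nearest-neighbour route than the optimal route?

Denton: Oak=4, Grove=5, Spruce=14, Dale=19, Vale=23 ⇒ Oak
Oak: Grove=9, Dale=15, Spruce=18, Vale=27 ⇒ Grove
Grove: Spruce=15, Dale=24, Vale=26 ⇒ Spruce
Spruce: Dale=29, Vale=37 ⇒ Dale
Dale: Vale=20 ⇒ Vale
NN route Denton → Oak → Grove → Spruce → Dale → Vale → Denton costs 100.
Optimal: Denton → Oak → Dale → Vale → Grove → Spruce → Denton costs 94 (by enumerating all 60 distinct tours).
Excess = 100 − 94 = 6.

The nearest-neighbour route is 6 km longer than optimal.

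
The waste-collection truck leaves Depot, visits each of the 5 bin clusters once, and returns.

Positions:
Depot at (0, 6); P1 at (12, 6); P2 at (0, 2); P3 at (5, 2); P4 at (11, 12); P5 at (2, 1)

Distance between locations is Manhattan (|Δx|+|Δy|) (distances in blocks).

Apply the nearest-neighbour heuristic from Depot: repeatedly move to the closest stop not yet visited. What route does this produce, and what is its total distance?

Nearest-neighbour total = 46 blocks; route Depot → P2 → P5 → P3 → P1 → P4 → Depot.

From Depot: distances to unvisited — P2=4, P5=7, P3=9, P1=12, P4=17. Nearest is P2 (4).
From P2: distances to unvisited — P5=3, P3=5, P1=16, P4=21. Nearest is P5 (3).
From P5: distances to unvisited — P3=4, P1=15, P4=20. Nearest is P3 (4).
From P3: distances to unvisited — P1=11, P4=16. Nearest is P1 (11).
From P1: distances to unvisited — P4=7. Nearest is P4 (7).
Return P4→Depot: 17.
Total = 4 + 3 + 4 + 11 + 7 + 17 = 46.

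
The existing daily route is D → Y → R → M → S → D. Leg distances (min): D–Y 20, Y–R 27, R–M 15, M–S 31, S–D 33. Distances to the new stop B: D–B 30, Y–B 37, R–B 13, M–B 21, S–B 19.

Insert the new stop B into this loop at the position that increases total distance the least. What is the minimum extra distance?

Insertion cost between consecutive stops i–j is d(i,B) + d(B,j) − d(i,j):
  between D and Y: 30 + 37 − 20 = 47
  between Y and R: 37 + 13 − 27 = 23
  between R and M: 13 + 21 − 15 = 19
  between M and S: 21 + 19 − 31 = 9
  between S and D: 19 + 30 − 33 = 16
Cheapest insertion is between M and S, adding 9.
New total = 126 + 9 = 135.

+9 min — insert B between M and S.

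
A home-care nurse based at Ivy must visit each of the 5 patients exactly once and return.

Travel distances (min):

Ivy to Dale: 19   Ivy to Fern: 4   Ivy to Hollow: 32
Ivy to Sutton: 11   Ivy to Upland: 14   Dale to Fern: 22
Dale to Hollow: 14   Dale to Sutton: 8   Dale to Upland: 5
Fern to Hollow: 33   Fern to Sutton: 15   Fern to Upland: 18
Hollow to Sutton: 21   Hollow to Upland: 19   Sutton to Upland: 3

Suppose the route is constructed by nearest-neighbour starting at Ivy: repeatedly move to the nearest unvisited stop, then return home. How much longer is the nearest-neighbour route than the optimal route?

Excess over optimum: 3 min.

From Ivy: Fern=4, Sutton=11, Upland=14, Dale=19, Hollow=32 → choose Fern (4).
From Fern: Sutton=15, Upland=18, Dale=22, Hollow=33 → choose Sutton (15).
From Sutton: Upland=3, Dale=8, Hollow=21 → choose Upland (3).
From Upland: Dale=5, Hollow=19 → choose Dale (5).
From Dale: Hollow=14 → choose Hollow (14).
NN route Ivy → Fern → Sutton → Upland → Dale → Hollow → Ivy costs 73.
Optimal: Ivy → Fern → Hollow → Dale → Upland → Sutton → Ivy costs 70 (by enumerating all 60 distinct tours).
Excess = 73 − 70 = 3.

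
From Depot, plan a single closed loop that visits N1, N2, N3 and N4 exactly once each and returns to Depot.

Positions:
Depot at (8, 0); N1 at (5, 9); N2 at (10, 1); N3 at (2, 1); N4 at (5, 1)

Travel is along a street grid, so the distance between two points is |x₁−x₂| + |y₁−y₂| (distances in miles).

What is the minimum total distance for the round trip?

There are 12 distinct closed tours to check (reversals are equivalent).
Depot → N1 → N2 → N3 → N4 → Depot: 12+13+8+3+4 = 40
Depot → N1 → N2 → N4 → N3 → Depot: 12+13+5+3+7 = 40
Depot → N1 → N3 → N2 → N4 → Depot: 12+11+8+5+4 = 40
Depot → N1 → N3 → N4 → N2 → Depot: 12+11+3+5+3 = 34
Depot → N1 → N4 → N2 → N3 → Depot: 12+8+5+8+7 = 40
Depot → N1 → N4 → N3 → N2 → Depot: 12+8+3+8+3 = 34
Depot → N2 → N1 → N3 → N4 → Depot: 3+13+11+3+4 = 34
Depot → N2 → N1 → N4 → N3 → Depot: 3+13+8+3+7 = 34
Depot → N2 → N3 → N1 → N4 → Depot: 3+8+11+8+4 = 34
Depot → N2 → N4 → N1 → N3 → Depot: 3+5+8+11+7 = 34
Depot → N3 → N1 → N2 → N4 → Depot: 7+11+13+5+4 = 40
Depot → N3 → N2 → N1 → N4 → Depot: 7+8+13+8+4 = 40
The minimum is 34.
One optimal route: Depot → N1 → N3 → N4 → N2 → Depot (or its reverse).

Minimum total distance: 34 miles.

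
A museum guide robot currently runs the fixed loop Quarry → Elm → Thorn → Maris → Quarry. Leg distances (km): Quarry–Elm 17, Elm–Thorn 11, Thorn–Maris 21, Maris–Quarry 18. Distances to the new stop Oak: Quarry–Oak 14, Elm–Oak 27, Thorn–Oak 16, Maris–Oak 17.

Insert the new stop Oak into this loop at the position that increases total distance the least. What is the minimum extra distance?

+12 km — insert Oak between Thorn and Maris.

Insertion cost between consecutive stops i–j is d(i,Oak) + d(Oak,j) − d(i,j):
  between Quarry and Elm: 14 + 27 − 17 = 24
  between Elm and Thorn: 27 + 16 − 11 = 32
  between Thorn and Maris: 16 + 17 − 21 = 12
  between Maris and Quarry: 17 + 14 − 18 = 13
Cheapest insertion is between Thorn and Maris, adding 12.
New total = 67 + 12 = 79.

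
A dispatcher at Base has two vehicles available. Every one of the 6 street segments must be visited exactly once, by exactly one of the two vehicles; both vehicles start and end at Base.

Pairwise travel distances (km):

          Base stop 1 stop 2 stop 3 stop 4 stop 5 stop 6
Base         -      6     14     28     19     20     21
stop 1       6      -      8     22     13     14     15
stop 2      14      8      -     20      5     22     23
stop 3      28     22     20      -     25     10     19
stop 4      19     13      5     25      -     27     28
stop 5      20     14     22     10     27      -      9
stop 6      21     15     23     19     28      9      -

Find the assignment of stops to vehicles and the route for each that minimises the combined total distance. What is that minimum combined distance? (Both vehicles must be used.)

Minimum combined distance: 96 km.

There are 2^5 − 1 = 31 ways to divide the 6 stops into two non-empty groups. For each, the best each vehicle can do is its own shortest tour through its group:
  {stop 1} + {stop 2, stop 3, stop 4, stop 5, stop 6}: 12 + 84 = 96
  {stop 2} + {stop 1, stop 3, stop 4, stop 5, stop 6}: 28 + 84 = 112
  {stop 1, stop 2} + {stop 3, stop 4, stop 5, stop 6}: 28 + 84 = 112
  {stop 3} + {stop 1, stop 2, stop 4, stop 5, stop 6}: 56 + 76 = 132
  {stop 1, stop 3} + {stop 2, stop 4, stop 5, stop 6}: 56 + 76 = 132
  {stop 2, stop 3} + {stop 1, stop 4, stop 5, stop 6}: 62 + 76 = 138
  … (31 splits in total)
Best: vehicle 1 Base → stop 1 → Base = 12; vehicle 2 Base → stop 2 → stop 4 → stop 3 → stop 5 → stop 6 → Base = 84; combined 96.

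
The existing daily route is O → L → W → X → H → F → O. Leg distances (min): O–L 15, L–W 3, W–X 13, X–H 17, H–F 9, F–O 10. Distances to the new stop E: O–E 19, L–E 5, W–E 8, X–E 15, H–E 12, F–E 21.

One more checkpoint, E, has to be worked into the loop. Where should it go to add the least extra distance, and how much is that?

Adding 9 min by placing E on the O–L leg.

Insertion cost between consecutive stops i–j is d(i,E) + d(E,j) − d(i,j):
  between O and L: 19 + 5 − 15 = 9
  between L and W: 5 + 8 − 3 = 10
  between W and X: 8 + 15 − 13 = 10
  between X and H: 15 + 12 − 17 = 10
  between H and F: 12 + 21 − 9 = 24
  between F and O: 21 + 19 − 10 = 30
Cheapest insertion is between O and L, adding 9.
New total = 67 + 9 = 76.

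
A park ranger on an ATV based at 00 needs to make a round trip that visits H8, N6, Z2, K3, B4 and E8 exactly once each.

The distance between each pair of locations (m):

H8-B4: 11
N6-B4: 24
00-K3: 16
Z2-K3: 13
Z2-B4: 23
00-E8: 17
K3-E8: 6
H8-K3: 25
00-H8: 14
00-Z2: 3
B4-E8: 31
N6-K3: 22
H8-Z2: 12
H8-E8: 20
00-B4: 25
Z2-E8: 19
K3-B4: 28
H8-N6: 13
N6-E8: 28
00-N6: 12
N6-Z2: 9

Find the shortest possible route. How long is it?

00-H8-N6-Z2-K3-B4-E8-00: 14+13+9+13+28+31+17 = 125
00-H8-N6-Z2-K3-E8-B4-00: 14+13+9+13+6+31+25 = 111
00-H8-N6-Z2-B4-K3-E8-00: 14+13+9+23+28+6+17 = 110
00-H8-N6-Z2-B4-E8-K3-00: 14+13+9+23+31+6+16 = 112
00-H8-N6-Z2-E8-K3-B4-00: 14+13+9+19+6+28+25 = 114
00-H8-N6-Z2-E8-B4-K3-00: 14+13+9+19+31+28+16 = 130
00-H8-N6-K3-Z2-B4-E8-00: 14+13+22+13+23+31+17 = 133
00-H8-N6-K3-Z2-E8-B4-00: 14+13+22+13+19+31+25 = 137
… (352 more)
00-Z2-N6-H8-B4-K3-E8-00: 3+9+13+11+28+6+17 = 87  ← best
The minimum is 87.
One optimal route: 00 → Z2 → N6 → H8 → B4 → K3 → E8 → 00 (or its reverse).

87 m — the shortest possible round trip.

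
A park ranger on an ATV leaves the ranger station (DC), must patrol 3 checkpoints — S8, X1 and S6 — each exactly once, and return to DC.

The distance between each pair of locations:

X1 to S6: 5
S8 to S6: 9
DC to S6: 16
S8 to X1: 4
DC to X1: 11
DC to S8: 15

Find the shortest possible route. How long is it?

There are 3 distinct closed tours to check (reversals are equivalent).
DC - S8 - X1 - S6 - DC: 15+4+5+16 = 40
DC - S8 - S6 - X1 - DC: 15+9+5+11 = 40
DC - X1 - S8 - S6 - DC: 11+4+9+16 = 40
The minimum is 40.
One optimal route: DC → S8 → X1 → S6 → DC (or its reverse).

40 — the shortest possible round trip.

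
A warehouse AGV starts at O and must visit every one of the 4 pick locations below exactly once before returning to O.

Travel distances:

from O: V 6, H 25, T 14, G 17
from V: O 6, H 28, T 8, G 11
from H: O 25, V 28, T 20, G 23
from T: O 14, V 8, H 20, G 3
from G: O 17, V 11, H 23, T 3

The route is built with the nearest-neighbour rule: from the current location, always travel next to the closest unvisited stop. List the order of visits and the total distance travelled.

At O the remaining stops are V 6, T 14, G 17, H 25; go to V.
At V the remaining stops are T 8, G 11, H 28; go to T.
At T the remaining stops are G 3, H 20; go to G.
At G the remaining stops are H 23; go to H.
Return H→O: 25.
Total = 6 + 8 + 3 + 23 + 25 = 65.

65 along O → V → T → G → H → O.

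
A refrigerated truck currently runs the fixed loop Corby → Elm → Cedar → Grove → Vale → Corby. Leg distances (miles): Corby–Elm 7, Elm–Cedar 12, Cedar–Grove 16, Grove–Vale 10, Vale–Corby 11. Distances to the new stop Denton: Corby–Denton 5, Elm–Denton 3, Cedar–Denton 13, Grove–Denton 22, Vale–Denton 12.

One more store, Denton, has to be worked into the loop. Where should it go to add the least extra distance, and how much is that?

Minimum extra distance: 1 miles, inserting Denton between Corby and Elm.

Insertion cost between consecutive stops i–j is d(i,Denton) + d(Denton,j) − d(i,j):
  between Corby and Elm: 5 + 3 − 7 = 1
  between Elm and Cedar: 3 + 13 − 12 = 4
  between Cedar and Grove: 13 + 22 − 16 = 19
  between Grove and Vale: 22 + 12 − 10 = 24
  between Vale and Corby: 12 + 5 − 11 = 6
Cheapest insertion is between Corby and Elm, adding 1.
New total = 56 + 1 = 57.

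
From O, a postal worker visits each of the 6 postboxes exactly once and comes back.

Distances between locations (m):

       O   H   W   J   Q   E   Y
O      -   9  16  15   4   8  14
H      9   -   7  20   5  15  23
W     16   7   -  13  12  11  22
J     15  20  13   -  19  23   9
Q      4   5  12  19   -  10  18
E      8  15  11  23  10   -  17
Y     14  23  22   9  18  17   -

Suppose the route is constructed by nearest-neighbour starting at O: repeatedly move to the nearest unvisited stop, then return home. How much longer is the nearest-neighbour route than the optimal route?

The nearest-neighbour route is 5 m longer than optimal.

From O: Q=4, E=8, H=9, Y=14, J=15, W=16 → choose Q (4).
From Q: H=5, E=10, W=12, Y=18, J=19 → choose H (5).
From H: W=7, E=15, J=20, Y=23 → choose W (7).
From W: E=11, J=13, Y=22 → choose E (11).
From E: Y=17, J=23 → choose Y (17).
From Y: J=9 → choose J (9).
NN route O → Q → H → W → E → Y → J → O costs 68.
Optimal: O → Q → H → W → J → Y → E → O costs 63 (by enumerating all 360 distinct tours).
Excess = 68 − 63 = 5.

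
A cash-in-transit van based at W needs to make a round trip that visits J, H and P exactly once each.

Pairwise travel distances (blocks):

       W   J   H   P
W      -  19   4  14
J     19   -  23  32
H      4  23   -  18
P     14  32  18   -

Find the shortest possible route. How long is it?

73 blocks — the shortest possible round trip.

W - J - H - P - W: 19+23+18+14 = 74
W - J - P - H - W: 19+32+18+4 = 73
W - H - J - P - W: 4+23+32+14 = 73
The minimum is 73.
One optimal route: W → J → P → H → W (or its reverse).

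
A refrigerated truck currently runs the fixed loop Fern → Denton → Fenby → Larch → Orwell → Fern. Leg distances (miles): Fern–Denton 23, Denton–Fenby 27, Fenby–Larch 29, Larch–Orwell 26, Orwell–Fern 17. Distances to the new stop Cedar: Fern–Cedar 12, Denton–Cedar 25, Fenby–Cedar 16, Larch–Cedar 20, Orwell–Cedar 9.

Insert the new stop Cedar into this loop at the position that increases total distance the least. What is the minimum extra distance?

Insertion cost between consecutive stops i–j is d(i,Cedar) + d(Cedar,j) − d(i,j):
  between Fern and Denton: 12 + 25 − 23 = 14
  between Denton and Fenby: 25 + 16 − 27 = 14
  between Fenby and Larch: 16 + 20 − 29 = 7
  between Larch and Orwell: 20 + 9 − 26 = 3
  between Orwell and Fern: 9 + 12 − 17 = 4
Cheapest insertion is between Larch and Orwell, adding 3.
New total = 122 + 3 = 125.

Minimum extra distance: 3 miles, inserting Cedar between Larch and Orwell.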